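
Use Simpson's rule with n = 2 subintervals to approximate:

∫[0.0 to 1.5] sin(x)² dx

f(x) = sin(x)²
a = 0.0, b = 1.5, n = 2
h = (b - a)/n = 0.750000

Simpson's rule: (h/3)[f(x₀) + 4f(x₁) + 2f(x₂) + ... + f(xₙ)]

x_0 = 0.0000, f(x_0) = 0.000000, coefficient = 1
x_1 = 0.7500, f(x_1) = 0.464631, coefficient = 4
x_2 = 1.5000, f(x_2) = 0.994996, coefficient = 1

I ≈ (0.750000/3) × 2.853522 = 0.713380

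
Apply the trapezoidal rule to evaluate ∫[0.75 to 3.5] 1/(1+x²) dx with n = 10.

f(x) = 1/(1+x²)
a = 0.75, b = 3.5, n = 10
h = (b - a)/n = 0.275000

Trapezoidal rule: (h/2)[f(x₀) + 2f(x₁) + 2f(x₂) + ... + f(xₙ)]

x_0 = 0.7500, f(x_0) = 0.640000, coefficient = 1
x_1 = 1.0250, f(x_1) = 0.487656, coefficient = 2
x_2 = 1.3000, f(x_2) = 0.371747, coefficient = 2
x_3 = 1.5750, f(x_3) = 0.287305, coefficient = 2
x_4 = 1.8500, f(x_4) = 0.226116, coefficient = 2
x_5 = 2.1250, f(x_5) = 0.181303, coefficient = 2
x_6 = 2.4000, f(x_6) = 0.147929, coefficient = 2
x_7 = 2.6750, f(x_7) = 0.122615, coefficient = 2
x_8 = 2.9500, f(x_8) = 0.103066, coefficient = 2
x_9 = 3.2250, f(x_9) = 0.087714, coefficient = 2
x_10 = 3.5000, f(x_10) = 0.075472, coefficient = 1

I ≈ (0.275000/2) × 4.746376 = 0.652627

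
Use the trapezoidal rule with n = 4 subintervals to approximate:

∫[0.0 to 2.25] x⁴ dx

f(x) = x⁴
a = 0.0, b = 2.25, n = 4
h = (b - a)/n = 0.562500

Trapezoidal rule: (h/2)[f(x₀) + 2f(x₁) + 2f(x₂) + ... + f(xₙ)]

x_0 = 0.0000, f(x_0) = 0.000000, coefficient = 1
x_1 = 0.5625, f(x_1) = 0.100113, coefficient = 2
x_2 = 1.1250, f(x_2) = 1.601807, coefficient = 2
x_3 = 1.6875, f(x_3) = 8.109146, coefficient = 2
x_4 = 2.2500, f(x_4) = 25.628906, coefficient = 1

I ≈ (0.562500/2) × 45.251038 = 12.726854
Exact value: 11.533008
Error: 1.193847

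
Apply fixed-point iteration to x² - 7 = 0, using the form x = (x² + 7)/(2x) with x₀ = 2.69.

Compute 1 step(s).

Equation: x² - 7 = 0
Fixed-point form: x = (x² + 7)/(2x)
x₀ = 2.69

x_1 = g(2.690000) = 2.646115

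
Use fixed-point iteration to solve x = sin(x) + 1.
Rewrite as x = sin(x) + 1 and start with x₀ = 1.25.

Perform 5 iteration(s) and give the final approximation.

Equation: x = sin(x) + 1
Fixed-point form: x = sin(x) + 1
x₀ = 1.25

x_1 = g(1.250000) = 1.948985
x_2 = g(1.948985) = 1.929335
x_3 = g(1.929335) = 1.936411
x_4 = g(1.936411) = 1.933904
x_5 = g(1.933904) = 1.934797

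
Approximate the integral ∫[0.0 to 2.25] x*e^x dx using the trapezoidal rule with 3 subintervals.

f(x) = x*e^x
a = 0.0, b = 2.25, n = 3
h = (b - a)/n = 0.750000

Trapezoidal rule: (h/2)[f(x₀) + 2f(x₁) + 2f(x₂) + ... + f(xₙ)]

x_0 = 0.0000, f(x_0) = 0.000000, coefficient = 1
x_1 = 0.7500, f(x_1) = 1.587750, coefficient = 2
x_2 = 1.5000, f(x_2) = 6.722534, coefficient = 2
x_3 = 2.2500, f(x_3) = 21.347406, coefficient = 1

I ≈ (0.750000/2) × 37.967973 = 14.237990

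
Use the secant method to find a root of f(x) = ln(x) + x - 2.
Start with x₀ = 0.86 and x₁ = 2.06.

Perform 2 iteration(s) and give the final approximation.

f(x) = ln(x) + x - 2
x₀ = 0.86, x₁ = 2.06

Secant formula: x_{n+1} = x_n - f(x_n)(x_n - x_{n-1})/(f(x_n) - f(x_{n-1}))

Iteration 1:
  f(0.860000) = -1.290823
  f(2.060000) = 0.782706
  x_2 = 2.060000 - 0.782706×(2.060000 - 0.860000)/(0.782706 - (-1.290823))
       = 1.607030
Iteration 2:
  f(2.060000) = 0.782706
  f(1.607030) = 0.081417
  x_3 = 1.607030 - 0.081417×(1.607030 - 2.060000)/(0.081417 - 0.782706)
       = 1.554441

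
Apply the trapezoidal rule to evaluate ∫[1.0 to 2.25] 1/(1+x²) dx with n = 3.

f(x) = 1/(1+x²)
a = 1.0, b = 2.25, n = 3
h = (b - a)/n = 0.416667

Trapezoidal rule: (h/2)[f(x₀) + 2f(x₁) + 2f(x₂) + ... + f(xₙ)]

x_0 = 1.0000, f(x_0) = 0.500000, coefficient = 1
x_1 = 1.4167, f(x_1) = 0.332564, coefficient = 2
x_2 = 1.8333, f(x_2) = 0.229299, coefficient = 2
x_3 = 2.2500, f(x_3) = 0.164948, coefficient = 1

I ≈ (0.416667/2) × 1.788674 = 0.372640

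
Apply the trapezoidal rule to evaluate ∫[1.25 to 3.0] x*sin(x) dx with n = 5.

f(x) = x*sin(x)
a = 1.25, b = 3.0, n = 5
h = (b - a)/n = 0.350000

Trapezoidal rule: (h/2)[f(x₀) + 2f(x₁) + 2f(x₂) + ... + f(xₙ)]

x_0 = 1.2500, f(x_0) = 1.186231, coefficient = 1
x_1 = 1.6000, f(x_1) = 1.599318, coefficient = 2
x_2 = 1.9500, f(x_2) = 1.811471, coefficient = 2
x_3 = 2.3000, f(x_3) = 1.715122, coefficient = 2
x_4 = 2.6500, f(x_4) = 1.250881, coefficient = 2
x_5 = 3.0000, f(x_5) = 0.423360, coefficient = 1

I ≈ (0.350000/2) × 14.363175 = 2.513556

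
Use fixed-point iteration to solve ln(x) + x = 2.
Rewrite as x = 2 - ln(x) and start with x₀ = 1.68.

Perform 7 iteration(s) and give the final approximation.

Equation: ln(x) + x = 2
Fixed-point form: x = 2 - ln(x)
x₀ = 1.68

x_1 = g(1.680000) = 1.481206
x_2 = g(1.481206) = 1.607143
x_3 = g(1.607143) = 1.525542
x_4 = g(1.525542) = 1.577650
x_5 = g(1.577650) = 1.544063
x_6 = g(1.544063) = 1.565583
x_7 = g(1.565583) = 1.551742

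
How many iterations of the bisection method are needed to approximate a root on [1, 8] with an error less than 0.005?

We need (b-a)/2^n ≤ 0.005
(8 - 1)/2^n ≤ 0.005
7/2^n ≤ 0.005
2^n ≥ 1400
n ≥ log₂(1400) = 10.45
n ≥ 11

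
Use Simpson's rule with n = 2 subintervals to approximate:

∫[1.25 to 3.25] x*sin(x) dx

f(x) = x*sin(x)
a = 1.25, b = 3.25, n = 2
h = (b - a)/n = 1.000000

Simpson's rule: (h/3)[f(x₀) + 4f(x₁) + 2f(x₂) + ... + f(xₙ)]

x_0 = 1.2500, f(x_0) = 1.186231, coefficient = 1
x_1 = 2.2500, f(x_1) = 1.750665, coefficient = 4
x_2 = 3.2500, f(x_2) = -0.351634, coefficient = 1

I ≈ (1.000000/3) × 7.837255 = 2.612418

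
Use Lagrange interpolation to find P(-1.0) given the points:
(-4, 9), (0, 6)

Lagrange interpolation formula:
P(x) = Σ yᵢ × Lᵢ(x)
where Lᵢ(x) = Π_{j≠i} (x - xⱼ)/(xᵢ - xⱼ)

L_0(-1.0) = (-1.0 - 0)/(-4 - 0) = 0.250000
L_1(-1.0) = (-1.0 - (-4))/(0 - (-4)) = 0.750000

P(-1.0) = 9×L_0(-1.0) + 6×L_1(-1.0)
P(-1.0) = 6.750000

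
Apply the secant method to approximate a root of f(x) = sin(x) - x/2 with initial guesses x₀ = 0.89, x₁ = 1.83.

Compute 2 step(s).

f(x) = sin(x) - x/2
x₀ = 0.89, x₁ = 1.83

Secant formula: x_{n+1} = x_n - f(x_n)(x_n - x_{n-1})/(f(x_n) - f(x_{n-1}))

Iteration 1:
  f(0.890000) = 0.332072
  f(1.830000) = 0.051594
  x_2 = 1.830000 - 0.051594×(1.830000 - 0.890000)/(0.051594 - 0.332072)
       = 2.002915
Iteration 2:
  f(1.830000) = 0.051594
  f(2.002915) = -0.093377
  x_3 = 2.002915 - (-0.093377)×(2.002915 - 1.830000)/(-0.093377 - 0.051594)
       = 1.891539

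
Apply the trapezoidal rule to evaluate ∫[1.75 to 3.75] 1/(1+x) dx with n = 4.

f(x) = 1/(1+x)
a = 1.75, b = 3.75, n = 4
h = (b - a)/n = 0.500000

Trapezoidal rule: (h/2)[f(x₀) + 2f(x₁) + 2f(x₂) + ... + f(xₙ)]

x_0 = 1.7500, f(x_0) = 0.363636, coefficient = 1
x_1 = 2.2500, f(x_1) = 0.307692, coefficient = 2
x_2 = 2.7500, f(x_2) = 0.266667, coefficient = 2
x_3 = 3.2500, f(x_3) = 0.235294, coefficient = 2
x_4 = 3.7500, f(x_4) = 0.210526, coefficient = 1

I ≈ (0.500000/2) × 2.193469 = 0.548367
Exact value: 0.546544
Error: 0.001824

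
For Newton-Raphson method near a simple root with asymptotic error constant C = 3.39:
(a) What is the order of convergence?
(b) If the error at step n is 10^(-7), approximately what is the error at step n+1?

(a) Newton-Raphson has quadratic (order 2) convergence near simple roots.
    This means |e_{n+1}| ≈ C|e_n|².

(b) With |e_n| = 10^(-7) and C = 3.39:
    |e_{n+1}| ≈ 3.39 × (10^(-7))² = 3.39 × 10^(-14)

(a) 2 (quadratic); (b) |e_{n+1}| ≈ 3.390e-14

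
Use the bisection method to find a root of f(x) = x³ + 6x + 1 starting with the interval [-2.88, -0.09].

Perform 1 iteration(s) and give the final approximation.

f(x) = x³ + 6x + 1
Initial interval: [-2.88, -0.09]

Iteration 1:
  c_1 = (-2.880000 + (-0.090000))/2 = -1.485000
  f(c_1) = f(-1.485000) = -11.184759
  f(a) × f(c) ≥ 0, new interval: [-1.485000, -0.090000]

After 1 iteration(s), the approximation is c_1 = -1.485000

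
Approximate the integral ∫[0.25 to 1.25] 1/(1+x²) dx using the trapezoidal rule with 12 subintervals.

f(x) = 1/(1+x²)
a = 0.25, b = 1.25, n = 12
h = (b - a)/n = 0.083333

Trapezoidal rule: (h/2)[f(x₀) + 2f(x₁) + 2f(x₂) + ... + f(xₙ)]

x_0 = 0.2500, f(x_0) = 0.941176, coefficient = 1
x_1 = 0.3333, f(x_1) = 0.900000, coefficient = 2
x_2 = 0.4167, f(x_2) = 0.852071, coefficient = 2
x_3 = 0.5000, f(x_3) = 0.800000, coefficient = 2
x_4 = 0.5833, f(x_4) = 0.746114, coefficient = 2
x_5 = 0.6667, f(x_5) = 0.692308, coefficient = 2
x_6 = 0.7500, f(x_6) = 0.640000, coefficient = 2
x_7 = 0.8333, f(x_7) = 0.590164, coefficient = 2
x_8 = 0.9167, f(x_8) = 0.543396, coefficient = 2
x_9 = 1.0000, f(x_9) = 0.500000, coefficient = 2
x_10 = 1.0833, f(x_10) = 0.460064, coefficient = 2
x_11 = 1.1667, f(x_11) = 0.423529, coefficient = 2
x_12 = 1.2500, f(x_12) = 0.390244, coefficient = 1

I ≈ (0.083333/2) × 15.626713 = 0.651113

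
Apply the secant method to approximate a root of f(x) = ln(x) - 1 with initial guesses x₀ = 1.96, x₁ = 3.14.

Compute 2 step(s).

f(x) = ln(x) - 1
x₀ = 1.96, x₁ = 3.14

Secant formula: x_{n+1} = x_n - f(x_n)(x_n - x_{n-1})/(f(x_n) - f(x_{n-1}))

Iteration 1:
  f(1.960000) = -0.327056
  f(3.140000) = 0.144223
  x_2 = 3.140000 - 0.144223×(3.140000 - 1.960000)/(0.144223 - (-0.327056))
       = 2.778891
Iteration 2:
  f(3.140000) = 0.144223
  f(2.778891) = 0.022052
  x_3 = 2.778891 - 0.022052×(2.778891 - 3.140000)/(0.022052 - 0.144223)
       = 2.713711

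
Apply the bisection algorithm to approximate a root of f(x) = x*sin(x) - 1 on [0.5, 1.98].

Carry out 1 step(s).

f(x) = x*sin(x) - 1
Initial interval: [0.5, 1.98]

Iteration 1:
  c_1 = (0.500000 + 1.980000)/2 = 1.240000
  f(c_1) = f(1.240000) = 0.172772
  f(a) × f(c) < 0, new interval: [0.500000, 1.240000]

After 1 iteration(s), the approximation is c_1 = 1.240000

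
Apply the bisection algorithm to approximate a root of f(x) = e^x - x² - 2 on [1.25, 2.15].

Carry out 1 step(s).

f(x) = e^x - x² - 2
Initial interval: [1.25, 2.15]

Iteration 1:
  c_1 = (1.250000 + 2.150000)/2 = 1.700000
  f(c_1) = f(1.700000) = 0.583947
  f(a) × f(c) < 0, new interval: [1.250000, 1.700000]

After 1 iteration(s), the approximation is c_1 = 1.700000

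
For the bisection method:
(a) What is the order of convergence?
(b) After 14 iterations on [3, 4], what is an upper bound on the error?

(a) Bisection has linear (order 1) convergence; the error is halved each step.

(b) Error bound = (b-a)/2^n = (4 - 3)/2^{14}
    = 1/2^{14}

(a) 1 (linear); (b) error ≤ 6.10e-05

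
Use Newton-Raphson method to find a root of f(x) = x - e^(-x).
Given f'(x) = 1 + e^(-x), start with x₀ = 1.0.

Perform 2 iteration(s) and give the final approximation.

f(x) = x - e^(-x)
f'(x) = 1 + e^(-x)
x₀ = 1.0

Newton-Raphson formula: x_{n+1} = x_n - f(x_n)/f'(x_n)

Iteration 1:
  f(1.000000) = 0.632121
  f'(1.000000) = 1.367879
  x_1 = 1.000000 - 0.632121/1.367879 = 0.537883
Iteration 2:
  f(0.537883) = -0.046100
  f'(0.537883) = 1.583983
  x_2 = 0.537883 - (-0.046100)/1.583983 = 0.566987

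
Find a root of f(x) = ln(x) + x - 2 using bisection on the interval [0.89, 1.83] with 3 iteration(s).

f(x) = ln(x) + x - 2
Initial interval: [0.89, 1.83]

Iteration 1:
  c_1 = (0.890000 + 1.830000)/2 = 1.360000
  f(c_1) = f(1.360000) = -0.332515
  f(a) × f(c) ≥ 0, new interval: [1.360000, 1.830000]
Iteration 2:
  c_2 = (1.360000 + 1.830000)/2 = 1.595000
  f(c_2) = f(1.595000) = 0.061874
  f(a) × f(c) < 0, new interval: [1.360000, 1.595000]
Iteration 3:
  c_3 = (1.360000 + 1.595000)/2 = 1.477500
  f(c_3) = f(1.477500) = -0.132149
  f(a) × f(c) ≥ 0, new interval: [1.477500, 1.595000]

After 3 iteration(s), the approximation is c_3 = 1.477500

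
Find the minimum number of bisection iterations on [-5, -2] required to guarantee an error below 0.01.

We need (b-a)/2^n ≤ 0.01
(-2 - (-5))/2^n ≤ 0.01
3/2^n ≤ 0.01
2^n ≥ 300
n ≥ log₂(300) = 8.23
n ≥ 9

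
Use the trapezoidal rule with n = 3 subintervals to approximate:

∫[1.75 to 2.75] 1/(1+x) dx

f(x) = 1/(1+x)
a = 1.75, b = 2.75, n = 3
h = (b - a)/n = 0.333333

Trapezoidal rule: (h/2)[f(x₀) + 2f(x₁) + 2f(x₂) + ... + f(xₙ)]

x_0 = 1.7500, f(x_0) = 0.363636, coefficient = 1
x_1 = 2.0833, f(x_1) = 0.324324, coefficient = 2
x_2 = 2.4167, f(x_2) = 0.292683, coefficient = 2
x_3 = 2.7500, f(x_3) = 0.266667, coefficient = 1

I ≈ (0.333333/2) × 1.864318 = 0.310720
Exact value: 0.310155
Error: 0.000565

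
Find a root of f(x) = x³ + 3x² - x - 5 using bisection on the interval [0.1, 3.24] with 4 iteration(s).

f(x) = x³ + 3x² - x - 5
Initial interval: [0.1, 3.24]

Iteration 1:
  c_1 = (0.100000 + 3.240000)/2 = 1.670000
  f(c_1) = f(1.670000) = 6.354163
  f(a) × f(c) < 0, new interval: [0.100000, 1.670000]
Iteration 2:
  c_2 = (0.100000 + 1.670000)/2 = 0.885000
  f(c_2) = f(0.885000) = -2.842171
  f(a) × f(c) ≥ 0, new interval: [0.885000, 1.670000]
Iteration 3:
  c_3 = (0.885000 + 1.670000)/2 = 1.277500
  f(c_3) = f(1.277500) = 0.703407
  f(a) × f(c) < 0, new interval: [0.885000, 1.277500]
Iteration 4:
  c_4 = (0.885000 + 1.277500)/2 = 1.081250
  f(c_4) = f(1.081250) = -1.309854
  f(a) × f(c) ≥ 0, new interval: [1.081250, 1.277500]

After 4 iteration(s), the approximation is c_4 = 1.081250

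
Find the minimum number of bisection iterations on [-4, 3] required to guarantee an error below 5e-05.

We need (b-a)/2^n ≤ 5e-05
(3 - (-4))/2^n ≤ 5e-05
7/2^n ≤ 5e-05
2^n ≥ 140000
n ≥ log₂(140000) = 17.10
n ≥ 18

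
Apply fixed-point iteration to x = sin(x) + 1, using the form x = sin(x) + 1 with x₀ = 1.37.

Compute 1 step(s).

Equation: x = sin(x) + 1
Fixed-point form: x = sin(x) + 1
x₀ = 1.37

x_1 = g(1.370000) = 1.979908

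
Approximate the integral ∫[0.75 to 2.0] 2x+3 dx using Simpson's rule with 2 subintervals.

f(x) = 2x+3
a = 0.75, b = 2.0, n = 2
h = (b - a)/n = 0.625000

Simpson's rule: (h/3)[f(x₀) + 4f(x₁) + 2f(x₂) + ... + f(xₙ)]

x_0 = 0.7500, f(x_0) = 4.500000, coefficient = 1
x_1 = 1.3750, f(x_1) = 5.750000, coefficient = 4
x_2 = 2.0000, f(x_2) = 7.000000, coefficient = 1

I ≈ (0.625000/3) × 34.500000 = 7.187500
Exact value: 7.187500
Error: 0.000000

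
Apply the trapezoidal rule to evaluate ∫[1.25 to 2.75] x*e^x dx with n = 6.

f(x) = x*e^x
a = 1.25, b = 2.75, n = 6
h = (b - a)/n = 0.250000

Trapezoidal rule: (h/2)[f(x₀) + 2f(x₁) + 2f(x₂) + ... + f(xₙ)]

x_0 = 1.2500, f(x_0) = 4.362929, coefficient = 1
x_1 = 1.5000, f(x_1) = 6.722534, coefficient = 2
x_2 = 1.7500, f(x_2) = 10.070555, coefficient = 2
x_3 = 2.0000, f(x_3) = 14.778112, coefficient = 2
x_4 = 2.2500, f(x_4) = 21.347406, coefficient = 2
x_5 = 2.5000, f(x_5) = 30.456235, coefficient = 2
x_6 = 2.7500, f(x_6) = 43.017238, coefficient = 1

I ≈ (0.250000/2) × 214.129848 = 26.766231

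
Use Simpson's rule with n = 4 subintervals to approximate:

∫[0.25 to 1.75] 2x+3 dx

f(x) = 2x+3
a = 0.25, b = 1.75, n = 4
h = (b - a)/n = 0.375000

Simpson's rule: (h/3)[f(x₀) + 4f(x₁) + 2f(x₂) + ... + f(xₙ)]

x_0 = 0.2500, f(x_0) = 3.500000, coefficient = 1
x_1 = 0.6250, f(x_1) = 4.250000, coefficient = 4
x_2 = 1.0000, f(x_2) = 5.000000, coefficient = 2
x_3 = 1.3750, f(x_3) = 5.750000, coefficient = 4
x_4 = 1.7500, f(x_4) = 6.500000, coefficient = 1

I ≈ (0.375000/3) × 60.000000 = 7.500000
Exact value: 7.500000
Error: 0.000000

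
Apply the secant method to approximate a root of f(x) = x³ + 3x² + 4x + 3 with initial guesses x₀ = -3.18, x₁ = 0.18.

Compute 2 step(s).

f(x) = x³ + 3x² + 4x + 3
x₀ = -3.18, x₁ = 0.18

Secant formula: x_{n+1} = x_n - f(x_n)(x_n - x_{n-1})/(f(x_n) - f(x_{n-1}))

Iteration 1:
  f(-3.180000) = -11.540232
  f(0.180000) = 3.823032
  x_2 = 0.180000 - 3.823032×(0.180000 - (-3.180000))/(3.823032 - (-11.540232))
       = -0.656111
Iteration 2:
  f(0.180000) = 3.823032
  f(-0.656111) = 1.384558
  x_3 = -0.656111 - 1.384558×(-0.656111 - 0.180000)/(1.384558 - 3.823032)
       = -1.130851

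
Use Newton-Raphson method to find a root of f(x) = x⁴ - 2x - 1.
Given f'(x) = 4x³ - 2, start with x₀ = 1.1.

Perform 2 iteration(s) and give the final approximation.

f(x) = x⁴ - 2x - 1
f'(x) = 4x³ - 2
x₀ = 1.1

Newton-Raphson formula: x_{n+1} = x_n - f(x_n)/f'(x_n)

Iteration 1:
  f(1.100000) = -1.735900
  f'(1.100000) = 3.324000
  x_1 = 1.100000 - (-1.735900)/3.324000 = 1.622232
Iteration 2:
  f(1.622232) = 2.681051
  f'(1.622232) = 15.076509
  x_2 = 1.622232 - 2.681051/15.076509 = 1.444403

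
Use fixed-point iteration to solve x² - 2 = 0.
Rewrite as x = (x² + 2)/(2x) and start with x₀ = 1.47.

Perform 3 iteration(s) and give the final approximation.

Equation: x² - 2 = 0
Fixed-point form: x = (x² + 2)/(2x)
x₀ = 1.47

x_1 = g(1.470000) = 1.415272
x_2 = g(1.415272) = 1.414214
x_3 = g(1.414214) = 1.414214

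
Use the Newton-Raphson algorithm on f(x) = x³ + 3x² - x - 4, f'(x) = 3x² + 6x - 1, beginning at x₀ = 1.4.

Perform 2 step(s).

f(x) = x³ + 3x² - x - 4
f'(x) = 3x² + 6x - 1
x₀ = 1.4

Newton-Raphson formula: x_{n+1} = x_n - f(x_n)/f'(x_n)

Iteration 1:
  f(1.400000) = 3.224000
  f'(1.400000) = 13.280000
  x_1 = 1.400000 - 3.224000/13.280000 = 1.157229
Iteration 2:
  f(1.157229) = 0.410044
  f'(1.157229) = 9.960910
  x_2 = 1.157229 - 0.410044/9.960910 = 1.116064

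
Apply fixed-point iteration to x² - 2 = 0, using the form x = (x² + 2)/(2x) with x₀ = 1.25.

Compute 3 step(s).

Equation: x² - 2 = 0
Fixed-point form: x = (x² + 2)/(2x)
x₀ = 1.25

x_1 = g(1.250000) = 1.425000
x_2 = g(1.425000) = 1.414254
x_3 = g(1.414254) = 1.414214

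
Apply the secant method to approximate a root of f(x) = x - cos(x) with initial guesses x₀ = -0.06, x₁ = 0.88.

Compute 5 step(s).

f(x) = x - cos(x)
x₀ = -0.06, x₁ = 0.88

Secant formula: x_{n+1} = x_n - f(x_n)(x_n - x_{n-1})/(f(x_n) - f(x_{n-1}))

Iteration 1:
  f(-0.060000) = -1.058201
  f(0.880000) = 0.242849
  x_2 = 0.880000 - 0.242849×(0.880000 - (-0.060000))/(0.242849 - (-1.058201))
       = 0.704543
Iteration 2:
  f(0.880000) = 0.242849
  f(0.704543) = -0.057364
  x_3 = 0.704543 - (-0.057364)×(0.704543 - 0.880000)/(-0.057364 - 0.242849)
       = 0.738069
Iteration 3:
  f(0.704543) = -0.057364
  f(0.738069) = -0.001700
  x_4 = 0.738069 - (-0.001700)×(0.738069 - 0.704543)/(-0.001700 - (-0.057364))
       = 0.739093
Iteration 4:
  f(0.738069) = -0.001700
  f(0.739093) = 0.000013
  x_5 = 0.739093 - 0.000013×(0.739093 - 0.738069)/(0.000013 - (-0.001700))
       = 0.739085
Iteration 5:
  f(0.739093) = 0.000013
  f(0.739085) = 0.000000
  x_6 = 0.739085 - 0.000000×(0.739085 - 0.739093)/(0.000000 - 0.000013)
       = 0.739085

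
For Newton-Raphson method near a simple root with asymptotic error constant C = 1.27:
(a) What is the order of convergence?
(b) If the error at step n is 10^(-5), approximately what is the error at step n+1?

(a) Newton-Raphson has quadratic (order 2) convergence near simple roots.
    This means |e_{n+1}| ≈ C|e_n|².

(b) With |e_n| = 10^(-5) and C = 1.27:
    |e_{n+1}| ≈ 1.27 × (10^(-5))² = 1.27 × 10^(-10)

(a) 2 (quadratic); (b) |e_{n+1}| ≈ 1.270e-10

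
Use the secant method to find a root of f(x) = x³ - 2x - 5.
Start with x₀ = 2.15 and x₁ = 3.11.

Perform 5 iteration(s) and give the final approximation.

f(x) = x³ - 2x - 5
x₀ = 2.15, x₁ = 3.11

Secant formula: x_{n+1} = x_n - f(x_n)(x_n - x_{n-1})/(f(x_n) - f(x_{n-1}))

Iteration 1:
  f(2.150000) = 0.638375
  f(3.110000) = 18.860231
  x_2 = 3.110000 - 18.860231×(3.110000 - 2.150000)/(18.860231 - 0.638375)
       = 2.116368
Iteration 2:
  f(3.110000) = 18.860231
  f(2.116368) = 0.246503
  x_3 = 2.116368 - 0.246503×(2.116368 - 3.110000)/(0.246503 - 18.860231)
       = 2.103209
Iteration 3:
  f(2.116368) = 0.246503
  f(2.103209) = 0.097103
  x_4 = 2.103209 - 0.097103×(2.103209 - 2.116368)/(0.097103 - 0.246503)
       = 2.094657
Iteration 4:
  f(2.103209) = 0.097103
  f(2.094657) = 0.001172
  x_5 = 2.094657 - 0.001172×(2.094657 - 2.103209)/(0.001172 - 0.097103)
       = 2.094552
Iteration 5:
  f(2.094657) = 0.001172
  f(2.094552) = 0.000006
  x_6 = 2.094552 - 0.000006×(2.094552 - 2.094657)/(0.000006 - 0.001172)
       = 2.094551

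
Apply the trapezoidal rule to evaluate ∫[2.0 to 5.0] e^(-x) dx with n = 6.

f(x) = e^(-x)
a = 2.0, b = 5.0, n = 6
h = (b - a)/n = 0.500000

Trapezoidal rule: (h/2)[f(x₀) + 2f(x₁) + 2f(x₂) + ... + f(xₙ)]

x_0 = 2.0000, f(x_0) = 0.135335, coefficient = 1
x_1 = 2.5000, f(x_1) = 0.082085, coefficient = 2
x_2 = 3.0000, f(x_2) = 0.049787, coefficient = 2
x_3 = 3.5000, f(x_3) = 0.030197, coefficient = 2
x_4 = 4.0000, f(x_4) = 0.018316, coefficient = 2
x_5 = 4.5000, f(x_5) = 0.011109, coefficient = 2
x_6 = 5.0000, f(x_6) = 0.006738, coefficient = 1

I ≈ (0.500000/2) × 0.525061 = 0.131265
Exact value: 0.128597
Error: 0.002668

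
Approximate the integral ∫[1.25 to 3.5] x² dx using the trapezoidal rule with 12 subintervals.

f(x) = x²
a = 1.25, b = 3.5, n = 12
h = (b - a)/n = 0.187500

Trapezoidal rule: (h/2)[f(x₀) + 2f(x₁) + 2f(x₂) + ... + f(xₙ)]

x_0 = 1.2500, f(x_0) = 1.562500, coefficient = 1
x_1 = 1.4375, f(x_1) = 2.066406, coefficient = 2
x_2 = 1.6250, f(x_2) = 2.640625, coefficient = 2
x_3 = 1.8125, f(x_3) = 3.285156, coefficient = 2
x_4 = 2.0000, f(x_4) = 4.000000, coefficient = 2
x_5 = 2.1875, f(x_5) = 4.785156, coefficient = 2
x_6 = 2.3750, f(x_6) = 5.640625, coefficient = 2
x_7 = 2.5625, f(x_7) = 6.566406, coefficient = 2
x_8 = 2.7500, f(x_8) = 7.562500, coefficient = 2
x_9 = 2.9375, f(x_9) = 8.628906, coefficient = 2
x_10 = 3.1250, f(x_10) = 9.765625, coefficient = 2
x_11 = 3.3125, f(x_11) = 10.972656, coefficient = 2
x_12 = 3.5000, f(x_12) = 12.250000, coefficient = 1

I ≈ (0.187500/2) × 145.640625 = 13.653809
Exact value: 13.640625
Error: 0.013184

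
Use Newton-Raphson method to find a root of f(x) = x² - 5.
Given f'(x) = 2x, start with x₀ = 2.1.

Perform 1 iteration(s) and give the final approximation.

f(x) = x² - 5
f'(x) = 2x
x₀ = 2.1

Newton-Raphson formula: x_{n+1} = x_n - f(x_n)/f'(x_n)

Iteration 1:
  f(2.100000) = -0.590000
  f'(2.100000) = 4.200000
  x_1 = 2.100000 - (-0.590000)/4.200000 = 2.240476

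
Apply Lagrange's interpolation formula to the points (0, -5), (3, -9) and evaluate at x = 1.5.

Lagrange interpolation formula:
P(x) = Σ yᵢ × Lᵢ(x)
where Lᵢ(x) = Π_{j≠i} (x - xⱼ)/(xᵢ - xⱼ)

L_0(1.5) = (1.5 - 3)/(0 - 3) = 0.500000
L_1(1.5) = (1.5 - 0)/(3 - 0) = 0.500000

P(1.5) = (-5)×L_0(1.5) + (-9)×L_1(1.5)
P(1.5) = -7.000000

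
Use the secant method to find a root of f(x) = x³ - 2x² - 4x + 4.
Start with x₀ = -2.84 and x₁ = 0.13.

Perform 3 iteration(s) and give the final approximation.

f(x) = x³ - 2x² - 4x + 4
x₀ = -2.84, x₁ = 0.13

Secant formula: x_{n+1} = x_n - f(x_n)(x_n - x_{n-1})/(f(x_n) - f(x_{n-1}))

Iteration 1:
  f(-2.840000) = -23.677504
  f(0.130000) = 3.448397
  x_2 = 0.130000 - 3.448397×(0.130000 - (-2.840000))/(3.448397 - (-23.677504))
       = -0.247563
Iteration 2:
  f(0.130000) = 3.448397
  f(-0.247563) = 4.852505
  x_3 = -0.247563 - 4.852505×(-0.247563 - 0.130000)/(4.852505 - 3.448397)
       = 1.057270
Iteration 3:
  f(-0.247563) = 4.852505
  f(1.057270) = -1.282883
  x_4 = 1.057270 - (-1.282883)×(1.057270 - (-0.247563))/(-1.282883 - 4.852505)
       = 0.784435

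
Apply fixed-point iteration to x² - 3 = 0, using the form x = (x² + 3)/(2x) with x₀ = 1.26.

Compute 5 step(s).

Equation: x² - 3 = 0
Fixed-point form: x = (x² + 3)/(2x)
x₀ = 1.26

x_1 = g(1.260000) = 1.820476
x_2 = g(1.820476) = 1.734198
x_3 = g(1.734198) = 1.732052
x_4 = g(1.732052) = 1.732051
x_5 = g(1.732051) = 1.732051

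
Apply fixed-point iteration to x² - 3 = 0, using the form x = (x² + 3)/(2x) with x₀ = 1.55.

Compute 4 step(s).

Equation: x² - 3 = 0
Fixed-point form: x = (x² + 3)/(2x)
x₀ = 1.55

x_1 = g(1.550000) = 1.742742
x_2 = g(1.742742) = 1.732084
x_3 = g(1.732084) = 1.732051
x_4 = g(1.732051) = 1.732051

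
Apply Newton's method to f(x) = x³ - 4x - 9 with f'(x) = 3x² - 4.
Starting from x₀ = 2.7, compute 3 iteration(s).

f(x) = x³ - 4x - 9
f'(x) = 3x² - 4
x₀ = 2.7

Newton-Raphson formula: x_{n+1} = x_n - f(x_n)/f'(x_n)

Iteration 1:
  f(2.700000) = -0.117000
  f'(2.700000) = 17.870000
  x_1 = 2.700000 - (-0.117000)/17.870000 = 2.706547
Iteration 2:
  f(2.706547) = 0.000348
  f'(2.706547) = 17.976195
  x_2 = 2.706547 - 0.000348/17.976195 = 2.706528
Iteration 3:
  f(2.706528) = 0.000000
  f'(2.706528) = 17.975881
  x_3 = 2.706528 - 0.000000/17.975881 = 2.706528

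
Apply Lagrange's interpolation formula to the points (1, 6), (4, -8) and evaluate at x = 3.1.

Lagrange interpolation formula:
P(x) = Σ yᵢ × Lᵢ(x)
where Lᵢ(x) = Π_{j≠i} (x - xⱼ)/(xᵢ - xⱼ)

L_0(3.1) = (3.1 - 4)/(1 - 4) = 0.300000
L_1(3.1) = (3.1 - 1)/(4 - 1) = 0.700000

P(3.1) = 6×L_0(3.1) + (-8)×L_1(3.1)
P(3.1) = -3.800000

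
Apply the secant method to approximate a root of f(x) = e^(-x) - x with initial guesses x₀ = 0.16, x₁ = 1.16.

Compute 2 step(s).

f(x) = e^(-x) - x
x₀ = 0.16, x₁ = 1.16

Secant formula: x_{n+1} = x_n - f(x_n)(x_n - x_{n-1})/(f(x_n) - f(x_{n-1}))

Iteration 1:
  f(0.160000) = 0.692144
  f(1.160000) = -0.846514
  x_2 = 1.160000 - (-0.846514)×(1.160000 - 0.160000)/(-0.846514 - 0.692144)
       = 0.609836
Iteration 2:
  f(1.160000) = -0.846514
  f(0.609836) = -0.066396
  x_3 = 0.609836 - (-0.066396)×(0.609836 - 1.160000)/(-0.066396 - (-0.846514))
       = 0.563011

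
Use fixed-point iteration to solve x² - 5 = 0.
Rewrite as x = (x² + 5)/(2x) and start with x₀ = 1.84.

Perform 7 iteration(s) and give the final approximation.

Equation: x² - 5 = 0
Fixed-point form: x = (x² + 5)/(2x)
x₀ = 1.84

x_1 = g(1.840000) = 2.278696
x_2 = g(2.278696) = 2.236467
x_3 = g(2.236467) = 2.236068
x_4 = g(2.236068) = 2.236068
x_5 = g(2.236068) = 2.236068
x_6 = g(2.236068) = 2.236068
x_7 = g(2.236068) = 2.236068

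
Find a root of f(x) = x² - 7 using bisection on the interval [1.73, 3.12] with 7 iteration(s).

f(x) = x² - 7
Initial interval: [1.73, 3.12]

Iteration 1:
  c_1 = (1.730000 + 3.120000)/2 = 2.425000
  f(c_1) = f(2.425000) = -1.119375
  f(a) × f(c) ≥ 0, new interval: [2.425000, 3.120000]
Iteration 2:
  c_2 = (2.425000 + 3.120000)/2 = 2.772500
  f(c_2) = f(2.772500) = 0.686756
  f(a) × f(c) < 0, new interval: [2.425000, 2.772500]
Iteration 3:
  c_3 = (2.425000 + 2.772500)/2 = 2.598750
  f(c_3) = f(2.598750) = -0.246498
  f(a) × f(c) ≥ 0, new interval: [2.598750, 2.772500]
Iteration 4:
  c_4 = (2.598750 + 2.772500)/2 = 2.685625
  f(c_4) = f(2.685625) = 0.212582
  f(a) × f(c) < 0, new interval: [2.598750, 2.685625]
Iteration 5:
  c_5 = (2.598750 + 2.685625)/2 = 2.642187
  f(c_5) = f(2.642187) = -0.018845
  f(a) × f(c) ≥ 0, new interval: [2.642187, 2.685625]
Iteration 6:
  c_6 = (2.642187 + 2.685625)/2 = 2.663906
  f(c_6) = f(2.663906) = 0.096397
  f(a) × f(c) < 0, new interval: [2.642187, 2.663906]
Iteration 7:
  c_7 = (2.642187 + 2.663906)/2 = 2.653047
  f(c_7) = f(2.653047) = 0.038658
  f(a) × f(c) < 0, new interval: [2.642187, 2.653047]

After 7 iteration(s), the approximation is c_7 = 2.653047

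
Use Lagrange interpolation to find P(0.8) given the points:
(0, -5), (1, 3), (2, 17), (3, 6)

Lagrange interpolation formula:
P(x) = Σ yᵢ × Lᵢ(x)
where Lᵢ(x) = Π_{j≠i} (x - xⱼ)/(xᵢ - xⱼ)

L_0(0.8) = (0.8 - 1)/(0 - 1) × (0.8 - 2)/(0 - 2) × (0.8 - 3)/(0 - 3) = 0.088000
L_1(0.8) = (0.8 - 0)/(1 - 0) × (0.8 - 2)/(1 - 2) × (0.8 - 3)/(1 - 3) = 1.056000
L_2(0.8) = (0.8 - 0)/(2 - 0) × (0.8 - 1)/(2 - 1) × (0.8 - 3)/(2 - 3) = -0.176000
L_3(0.8) = (0.8 - 0)/(3 - 0) × (0.8 - 1)/(3 - 1) × (0.8 - 2)/(3 - 2) = 0.032000

P(0.8) = (-5)×L_0(0.8) + 3×L_1(0.8) + 17×L_2(0.8) + 6×L_3(0.8)
P(0.8) = -0.072000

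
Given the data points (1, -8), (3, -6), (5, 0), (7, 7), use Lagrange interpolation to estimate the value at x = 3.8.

Lagrange interpolation formula:
P(x) = Σ yᵢ × Lᵢ(x)
where Lᵢ(x) = Π_{j≠i} (x - xⱼ)/(xᵢ - xⱼ)

L_0(3.8) = (3.8 - 3)/(1 - 3) × (3.8 - 5)/(1 - 5) × (3.8 - 7)/(1 - 7) = -0.064000
L_1(3.8) = (3.8 - 1)/(3 - 1) × (3.8 - 5)/(3 - 5) × (3.8 - 7)/(3 - 7) = 0.672000
L_2(3.8) = (3.8 - 1)/(5 - 1) × (3.8 - 3)/(5 - 3) × (3.8 - 7)/(5 - 7) = 0.448000
L_3(3.8) = (3.8 - 1)/(7 - 1) × (3.8 - 3)/(7 - 3) × (3.8 - 5)/(7 - 5) = -0.056000

P(3.8) = (-8)×L_0(3.8) + (-6)×L_1(3.8) + 0×L_2(3.8) + 7×L_3(3.8)
P(3.8) = -3.912000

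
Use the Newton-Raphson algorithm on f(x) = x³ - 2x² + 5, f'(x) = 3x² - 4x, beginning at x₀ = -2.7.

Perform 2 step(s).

f(x) = x³ - 2x² + 5
f'(x) = 3x² - 4x
x₀ = -2.7

Newton-Raphson formula: x_{n+1} = x_n - f(x_n)/f'(x_n)

Iteration 1:
  f(-2.700000) = -29.263000
  f'(-2.700000) = 32.670000
  x_1 = -2.700000 - (-29.263000)/32.670000 = -1.804285
Iteration 2:
  f(-1.804285) = -7.384643
  f'(-1.804285) = 16.983477
  x_2 = -1.804285 - (-7.384643)/16.983477 = -1.369472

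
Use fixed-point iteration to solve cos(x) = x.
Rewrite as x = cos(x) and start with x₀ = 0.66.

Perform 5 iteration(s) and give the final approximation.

Equation: cos(x) = x
Fixed-point form: x = cos(x)
x₀ = 0.66

x_1 = g(0.660000) = 0.789992
x_2 = g(0.789992) = 0.703851
x_3 = g(0.703851) = 0.762356
x_4 = g(0.762356) = 0.723211
x_5 = g(0.723211) = 0.749685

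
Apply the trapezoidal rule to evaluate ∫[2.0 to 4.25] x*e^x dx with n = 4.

f(x) = x*e^x
a = 2.0, b = 4.25, n = 4
h = (b - a)/n = 0.562500

Trapezoidal rule: (h/2)[f(x₀) + 2f(x₁) + 2f(x₂) + ... + f(xₙ)]

x_0 = 2.0000, f(x_0) = 14.778112, coefficient = 1
x_1 = 2.5625, f(x_1) = 33.231006, coefficient = 2
x_2 = 3.1250, f(x_2) = 71.124672, coefficient = 2
x_3 = 3.6875, f(x_3) = 147.296671, coefficient = 2
x_4 = 4.2500, f(x_4) = 297.948002, coefficient = 1

I ≈ (0.562500/2) × 816.030812 = 229.508666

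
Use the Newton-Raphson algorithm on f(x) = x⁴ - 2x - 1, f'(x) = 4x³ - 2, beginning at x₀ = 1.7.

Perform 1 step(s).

f(x) = x⁴ - 2x - 1
f'(x) = 4x³ - 2
x₀ = 1.7

Newton-Raphson formula: x_{n+1} = x_n - f(x_n)/f'(x_n)

Iteration 1:
  f(1.700000) = 3.952100
  f'(1.700000) = 17.652000
  x_1 = 1.700000 - 3.952100/17.652000 = 1.476110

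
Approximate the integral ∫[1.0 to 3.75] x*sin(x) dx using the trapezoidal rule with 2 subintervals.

f(x) = x*sin(x)
a = 1.0, b = 3.75, n = 2
h = (b - a)/n = 1.375000

Trapezoidal rule: (h/2)[f(x₀) + 2f(x₁) + 2f(x₂) + ... + f(xₙ)]

x_0 = 1.0000, f(x_0) = 0.841471, coefficient = 1
x_1 = 2.3750, f(x_1) = 1.647502, coefficient = 2
x_2 = 3.7500, f(x_2) = -2.143355, coefficient = 1

I ≈ (1.375000/2) × 1.993120 = 1.370270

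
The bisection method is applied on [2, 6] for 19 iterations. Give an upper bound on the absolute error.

Bisection error bound: |error| ≤ (b-a)/2^n
|error| ≤ (6 - 2)/2^19 = 4/2^19
|error| ≤ 0.0000076294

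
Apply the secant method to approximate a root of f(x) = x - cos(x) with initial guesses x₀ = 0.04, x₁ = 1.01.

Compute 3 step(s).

f(x) = x - cos(x)
x₀ = 0.04, x₁ = 1.01

Secant formula: x_{n+1} = x_n - f(x_n)(x_n - x_{n-1})/(f(x_n) - f(x_{n-1}))

Iteration 1:
  f(0.040000) = -0.959200
  f(1.010000) = 0.478139
  x_2 = 1.010000 - 0.478139×(1.010000 - 0.040000)/(0.478139 - (-0.959200))
       = 0.687324
Iteration 2:
  f(1.010000) = 0.478139
  f(0.687324) = -0.085623
  x_3 = 0.687324 - (-0.085623)×(0.687324 - 1.010000)/(-0.085623 - 0.478139)
       = 0.736331
Iteration 3:
  f(0.687324) = -0.085623
  f(0.736331) = -0.004606
  x_4 = 0.736331 - (-0.004606)×(0.736331 - 0.687324)/(-0.004606 - (-0.085623))
       = 0.739118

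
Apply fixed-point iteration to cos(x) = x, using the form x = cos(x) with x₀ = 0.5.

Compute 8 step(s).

Equation: cos(x) = x
Fixed-point form: x = cos(x)
x₀ = 0.5

x_1 = g(0.500000) = 0.877583
x_2 = g(0.877583) = 0.639012
x_3 = g(0.639012) = 0.802685
x_4 = g(0.802685) = 0.694778
x_5 = g(0.694778) = 0.768196
x_6 = g(0.768196) = 0.719165
x_7 = g(0.719165) = 0.752356
x_8 = g(0.752356) = 0.730081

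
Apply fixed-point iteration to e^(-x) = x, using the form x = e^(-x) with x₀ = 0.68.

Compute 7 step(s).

Equation: e^(-x) = x
Fixed-point form: x = e^(-x)
x₀ = 0.68

x_1 = g(0.680000) = 0.506617
x_2 = g(0.506617) = 0.602531
x_3 = g(0.602531) = 0.547425
x_4 = g(0.547425) = 0.578438
x_5 = g(0.578438) = 0.560774
x_6 = g(0.560774) = 0.570767
x_7 = g(0.570767) = 0.565092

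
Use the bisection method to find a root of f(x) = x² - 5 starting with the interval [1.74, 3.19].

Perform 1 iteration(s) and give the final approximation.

f(x) = x² - 5
Initial interval: [1.74, 3.19]

Iteration 1:
  c_1 = (1.740000 + 3.190000)/2 = 2.465000
  f(c_1) = f(2.465000) = 1.076225
  f(a) × f(c) < 0, new interval: [1.740000, 2.465000]

After 1 iteration(s), the approximation is c_1 = 2.465000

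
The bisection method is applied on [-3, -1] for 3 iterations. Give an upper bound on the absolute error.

Bisection error bound: |error| ≤ (b-a)/2^n
|error| ≤ (-1 - (-3))/2^3 = 2/2^3
|error| ≤ 0.2500000000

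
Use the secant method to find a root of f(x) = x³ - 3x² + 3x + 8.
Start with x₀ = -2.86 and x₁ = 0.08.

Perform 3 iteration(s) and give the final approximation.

f(x) = x³ - 3x² + 3x + 8
x₀ = -2.86, x₁ = 0.08

Secant formula: x_{n+1} = x_n - f(x_n)(x_n - x_{n-1})/(f(x_n) - f(x_{n-1}))

Iteration 1:
  f(-2.860000) = -48.512456
  f(0.080000) = 8.221312
  x_2 = 0.080000 - 8.221312×(0.080000 - (-2.860000))/(8.221312 - (-48.512456))
       = -0.346037
Iteration 2:
  f(0.080000) = 8.221312
  f(-0.346037) = 6.561232
  x_3 = -0.346037 - 6.561232×(-0.346037 - 0.080000)/(6.561232 - 8.221312)
       = -2.029885
Iteration 3:
  f(-0.346037) = 6.561232
  f(-2.029885) = -18.814972
  x_4 = -2.029885 - (-18.814972)×(-2.029885 - (-0.346037))/(-18.814972 - 6.561232)
       = -0.781410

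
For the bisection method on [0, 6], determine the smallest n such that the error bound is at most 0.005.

We need (b-a)/2^n ≤ 0.005
(6 - 0)/2^n ≤ 0.005
6/2^n ≤ 0.005
2^n ≥ 1200
n ≥ log₂(1200) = 10.23
n ≥ 11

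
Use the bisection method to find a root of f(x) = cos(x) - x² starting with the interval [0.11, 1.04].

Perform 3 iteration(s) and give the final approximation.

f(x) = cos(x) - x²
Initial interval: [0.11, 1.04]

Iteration 1:
  c_1 = (0.110000 + 1.040000)/2 = 0.575000
  f(c_1) = f(0.575000) = 0.508567
  f(a) × f(c) ≥ 0, new interval: [0.575000, 1.040000]
Iteration 2:
  c_2 = (0.575000 + 1.040000)/2 = 0.807500
  f(c_2) = f(0.807500) = 0.039251
  f(a) × f(c) ≥ 0, new interval: [0.807500, 1.040000]
Iteration 3:
  c_3 = (0.807500 + 1.040000)/2 = 0.923750
  f(c_3) = f(0.923750) = -0.250482
  f(a) × f(c) < 0, new interval: [0.807500, 0.923750]

After 3 iteration(s), the approximation is c_3 = 0.923750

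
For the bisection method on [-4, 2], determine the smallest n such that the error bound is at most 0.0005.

We need (b-a)/2^n ≤ 0.0005
(2 - (-4))/2^n ≤ 0.0005
6/2^n ≤ 0.0005
2^n ≥ 12000
n ≥ log₂(12000) = 13.55
n ≥ 14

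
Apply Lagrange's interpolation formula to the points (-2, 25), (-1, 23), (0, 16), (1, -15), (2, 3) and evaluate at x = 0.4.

Lagrange interpolation formula:
P(x) = Σ yᵢ × Lᵢ(x)
where Lᵢ(x) = Π_{j≠i} (x - xⱼ)/(xᵢ - xⱼ)

L_0(0.4) = (0.4 - (-1))/(-2 - (-1)) × (0.4 - 0)/(-2 - 0) × (0.4 - 1)/(-2 - 1) × (0.4 - 2)/(-2 - 2) = 0.022400
L_1(0.4) = (0.4 - (-2))/(-1 - (-2)) × (0.4 - 0)/(-1 - 0) × (0.4 - 1)/(-1 - 1) × (0.4 - 2)/(-1 - 2) = -0.153600
L_2(0.4) = (0.4 - (-2))/(0 - (-2)) × (0.4 - (-1))/(0 - (-1)) × (0.4 - 1)/(0 - 1) × (0.4 - 2)/(0 - 2) = 0.806400
L_3(0.4) = (0.4 - (-2))/(1 - (-2)) × (0.4 - (-1))/(1 - (-1)) × (0.4 - 0)/(1 - 0) × (0.4 - 2)/(1 - 2) = 0.358400
L_4(0.4) = (0.4 - (-2))/(2 - (-2)) × (0.4 - (-1))/(2 - (-1)) × (0.4 - 0)/(2 - 0) × (0.4 - 1)/(2 - 1) = -0.033600

P(0.4) = 25×L_0(0.4) + 23×L_1(0.4) + 16×L_2(0.4) + (-15)×L_3(0.4) + 3×L_4(0.4)
P(0.4) = 4.452800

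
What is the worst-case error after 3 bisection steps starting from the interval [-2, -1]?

Bisection error bound: |error| ≤ (b-a)/2^n
|error| ≤ (-1 - (-2))/2^3 = 1/2^3
|error| ≤ 0.1250000000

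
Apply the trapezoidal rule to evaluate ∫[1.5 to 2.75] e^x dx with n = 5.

f(x) = e^x
a = 1.5, b = 2.75, n = 5
h = (b - a)/n = 0.250000

Trapezoidal rule: (h/2)[f(x₀) + 2f(x₁) + 2f(x₂) + ... + f(xₙ)]

x_0 = 1.5000, f(x_0) = 4.481689, coefficient = 1
x_1 = 1.7500, f(x_1) = 5.754603, coefficient = 2
x_2 = 2.0000, f(x_2) = 7.389056, coefficient = 2
x_3 = 2.2500, f(x_3) = 9.487736, coefficient = 2
x_4 = 2.5000, f(x_4) = 12.182494, coefficient = 2
x_5 = 2.7500, f(x_5) = 15.642632, coefficient = 1

I ≈ (0.250000/2) × 89.752098 = 11.219012
Exact value: 11.160943
Error: 0.058069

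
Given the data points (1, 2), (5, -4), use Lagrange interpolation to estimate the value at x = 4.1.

Lagrange interpolation formula:
P(x) = Σ yᵢ × Lᵢ(x)
where Lᵢ(x) = Π_{j≠i} (x - xⱼ)/(xᵢ - xⱼ)

L_0(4.1) = (4.1 - 5)/(1 - 5) = 0.225000
L_1(4.1) = (4.1 - 1)/(5 - 1) = 0.775000

P(4.1) = 2×L_0(4.1) + (-4)×L_1(4.1)
P(4.1) = -2.650000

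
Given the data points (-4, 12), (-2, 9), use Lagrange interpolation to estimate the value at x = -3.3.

Lagrange interpolation formula:
P(x) = Σ yᵢ × Lᵢ(x)
where Lᵢ(x) = Π_{j≠i} (x - xⱼ)/(xᵢ - xⱼ)

L_0(-3.3) = (-3.3 - (-2))/(-4 - (-2)) = 0.650000
L_1(-3.3) = (-3.3 - (-4))/(-2 - (-4)) = 0.350000

P(-3.3) = 12×L_0(-3.3) + 9×L_1(-3.3)
P(-3.3) = 10.950000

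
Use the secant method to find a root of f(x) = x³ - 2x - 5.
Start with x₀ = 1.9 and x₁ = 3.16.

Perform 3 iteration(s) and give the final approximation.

f(x) = x³ - 2x - 5
x₀ = 1.9, x₁ = 3.16

Secant formula: x_{n+1} = x_n - f(x_n)(x_n - x_{n-1})/(f(x_n) - f(x_{n-1}))

Iteration 1:
  f(1.900000) = -1.941000
  f(3.160000) = 20.234496
  x_2 = 3.160000 - 20.234496×(3.160000 - 1.900000)/(20.234496 - (-1.941000))
       = 2.010287
Iteration 2:
  f(3.160000) = 20.234496
  f(2.010287) = -0.896498
  x_3 = 2.010287 - (-0.896498)×(2.010287 - 3.160000)/(-0.896498 - 20.234496)
       = 2.059064
Iteration 3:
  f(2.010287) = -0.896498
  f(2.059064) = -0.388222
  x_4 = 2.059064 - (-0.388222)×(2.059064 - 2.010287)/(-0.388222 - (-0.896498))
       = 2.096320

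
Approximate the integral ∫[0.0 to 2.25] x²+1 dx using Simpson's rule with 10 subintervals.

f(x) = x²+1
a = 0.0, b = 2.25, n = 10
h = (b - a)/n = 0.225000

Simpson's rule: (h/3)[f(x₀) + 4f(x₁) + 2f(x₂) + ... + f(xₙ)]

x_0 = 0.0000, f(x_0) = 1.000000, coefficient = 1
x_1 = 0.2250, f(x_1) = 1.050625, coefficient = 4
x_2 = 0.4500, f(x_2) = 1.202500, coefficient = 2
x_3 = 0.6750, f(x_3) = 1.455625, coefficient = 4
x_4 = 0.9000, f(x_4) = 1.810000, coefficient = 2
x_5 = 1.1250, f(x_5) = 2.265625, coefficient = 4
x_6 = 1.3500, f(x_6) = 2.822500, coefficient = 2
x_7 = 1.5750, f(x_7) = 3.480625, coefficient = 4
x_8 = 1.8000, f(x_8) = 4.240000, coefficient = 2
x_9 = 2.0250, f(x_9) = 5.100625, coefficient = 4
x_10 = 2.2500, f(x_10) = 6.062500, coefficient = 1

I ≈ (0.225000/3) × 80.625000 = 6.046875
Exact value: 6.046875
Error: 0.000000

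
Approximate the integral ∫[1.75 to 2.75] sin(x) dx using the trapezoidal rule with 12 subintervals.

f(x) = sin(x)
a = 1.75, b = 2.75, n = 12
h = (b - a)/n = 0.083333

Trapezoidal rule: (h/2)[f(x₀) + 2f(x₁) + 2f(x₂) + ... + f(xₙ)]

x_0 = 1.7500, f(x_0) = 0.983986, coefficient = 1
x_1 = 1.8333, f(x_1) = 0.965735, coefficient = 2
x_2 = 1.9167, f(x_2) = 0.940781, coefficient = 2
x_3 = 2.0000, f(x_3) = 0.909297, coefficient = 2
x_4 = 2.0833, f(x_4) = 0.871503, coefficient = 2
x_5 = 2.1667, f(x_5) = 0.827660, coefficient = 2
x_6 = 2.2500, f(x_6) = 0.778073, coefficient = 2
x_7 = 2.3333, f(x_7) = 0.723086, coefficient = 2
x_8 = 2.4167, f(x_8) = 0.663080, coefficient = 2
x_9 = 2.5000, f(x_9) = 0.598472, coefficient = 2
x_10 = 2.5833, f(x_10) = 0.529711, coefficient = 2
x_11 = 2.6667, f(x_11) = 0.457273, coefficient = 2
x_12 = 2.7500, f(x_12) = 0.381661, coefficient = 1

I ≈ (0.083333/2) × 17.894989 = 0.745625
Exact value: 0.746056
Error: 0.000432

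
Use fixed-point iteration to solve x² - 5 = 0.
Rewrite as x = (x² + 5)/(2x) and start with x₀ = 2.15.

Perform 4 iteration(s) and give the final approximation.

Equation: x² - 5 = 0
Fixed-point form: x = (x² + 5)/(2x)
x₀ = 2.15

x_1 = g(2.150000) = 2.237791
x_2 = g(2.237791) = 2.236069
x_3 = g(2.236069) = 2.236068
x_4 = g(2.236068) = 2.236068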